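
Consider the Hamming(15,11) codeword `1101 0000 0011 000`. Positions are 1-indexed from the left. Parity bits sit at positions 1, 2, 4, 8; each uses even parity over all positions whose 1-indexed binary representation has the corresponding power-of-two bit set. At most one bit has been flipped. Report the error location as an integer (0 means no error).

s1: b1⊕b3⊕b5⊕b7⊕b9⊕b11⊕b13⊕b15 = 1⊕0⊕0⊕0⊕0⊕1⊕0⊕0 = 0
s2: b2⊕b3⊕b6⊕b7⊕b10⊕b11⊕b14⊕b15 = 1⊕0⊕0⊕0⊕0⊕1⊕0⊕0 = 0
s4: b4⊕b5⊕b6⊕b7⊕b12⊕b13⊕b14⊕b15 = 1⊕0⊕0⊕0⊕1⊕0⊕0⊕0 = 0
s8: b8⊕b9⊕b10⊕b11⊕b12⊕b13⊕b14⊕b15 = 0⊕0⊕0⊕1⊕1⊕0⊕0⊕0 = 0
Syndrome (s8...s1) = 0000 → position 0 (no error).

0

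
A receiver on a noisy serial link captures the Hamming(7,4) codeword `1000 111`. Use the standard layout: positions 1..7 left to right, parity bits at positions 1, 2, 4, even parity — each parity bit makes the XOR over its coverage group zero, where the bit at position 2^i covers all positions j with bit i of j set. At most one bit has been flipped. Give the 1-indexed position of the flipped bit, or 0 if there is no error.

s1: b1⊕b3⊕b5⊕b7 = 1⊕0⊕1⊕1 = 1
s2: b2⊕b3⊕b6⊕b7 = 0⊕0⊕1⊕1 = 0
s4: b4⊕b5⊕b6⊕b7 = 0⊕1⊕1⊕1 = 1
Syndrome (s4...s1) = 101 → position 5.

5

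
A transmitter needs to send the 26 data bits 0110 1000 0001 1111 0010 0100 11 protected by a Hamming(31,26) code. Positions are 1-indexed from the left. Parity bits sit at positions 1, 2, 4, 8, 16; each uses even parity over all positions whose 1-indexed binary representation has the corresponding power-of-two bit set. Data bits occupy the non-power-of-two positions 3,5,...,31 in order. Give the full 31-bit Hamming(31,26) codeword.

1000110110000001111110010010011

Place data bits at non-power-of-two positions: b3=0, b5=1, b6=1, b7=0, b9=1, b10=0, b11=0, b12=0, b13=0, b14=0, b15=0, b17=1, b18=1, b19=1, b20=1, b21=1, b22=0, b23=0, b24=1, b25=0, b26=0, b27=1, b28=0, b29=0, b30=1, b31=1.
p1 = XOR of data positions {3,5,7,9,11,13,15,17,19,21,23,25,27,29,31} = 0⊕1⊕0⊕1⊕0⊕0⊕0⊕1⊕1⊕1⊕0⊕0⊕1⊕0⊕1 = 1
p2 = XOR of data positions {3,6,7,10,11,14,15,18,19,22,23,26,27,30,31} = 0⊕1⊕0⊕0⊕0⊕0⊕0⊕1⊕1⊕0⊕0⊕0⊕1⊕1⊕1 = 0
p4 = XOR of data positions {5,6,7,12,13,14,15,20,21,22,23,28,29,30,31} = 1⊕1⊕0⊕0⊕0⊕0⊕0⊕1⊕1⊕0⊕0⊕0⊕0⊕1⊕1 = 0
p8 = XOR of data positions {9,10,11,12,13,14,15,24,25,26,27,28,29,30,31} = 1⊕0⊕0⊕0⊕0⊕0⊕0⊕1⊕0⊕0⊕1⊕0⊕0⊕1⊕1 = 1
p16 = XOR of data positions {17,18,19,20,21,22,23,24,25,26,27,28,29,30,31} = 1⊕1⊕1⊕1⊕1⊕0⊕0⊕1⊕0⊕0⊕1⊕0⊕0⊕1⊕1 = 1
Codeword b1..b31 = 1000110110000001111110010010011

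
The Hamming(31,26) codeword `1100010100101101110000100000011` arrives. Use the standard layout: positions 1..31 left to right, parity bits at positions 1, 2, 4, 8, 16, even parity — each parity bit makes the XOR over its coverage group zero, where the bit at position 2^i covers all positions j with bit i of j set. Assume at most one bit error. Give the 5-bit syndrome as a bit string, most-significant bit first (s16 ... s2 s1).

s1: b1⊕b3⊕b5⊕b7⊕b9⊕b11⊕b13⊕b15⊕b17⊕b19⊕b21⊕b23⊕b25⊕b27⊕b29⊕b31 = 1⊕0⊕0⊕0⊕0⊕1⊕1⊕0⊕1⊕0⊕0⊕1⊕0⊕0⊕0⊕1 = 0
s2: b2⊕b3⊕b6⊕b7⊕b10⊕b11⊕b14⊕b15⊕b18⊕b19⊕b22⊕b23⊕b26⊕b27⊕b30⊕b31 = 1⊕0⊕1⊕0⊕0⊕1⊕1⊕0⊕1⊕0⊕0⊕1⊕0⊕0⊕1⊕1 = 0
s4: b4⊕b5⊕b6⊕b7⊕b12⊕b13⊕b14⊕b15⊕b20⊕b21⊕b22⊕b23⊕b28⊕b29⊕b30⊕b31 = 0⊕0⊕1⊕0⊕0⊕1⊕1⊕0⊕0⊕0⊕0⊕1⊕0⊕0⊕1⊕1 = 0
s8: b8⊕b9⊕b10⊕b11⊕b12⊕b13⊕b14⊕b15⊕b24⊕b25⊕b26⊕b27⊕b28⊕b29⊕b30⊕b31 = 1⊕0⊕0⊕1⊕0⊕1⊕1⊕0⊕0⊕0⊕0⊕0⊕0⊕0⊕1⊕1 = 0
s16: b16⊕b17⊕b18⊕b19⊕b20⊕b21⊕b22⊕b23⊕b24⊕b25⊕b26⊕b27⊕b28⊕b29⊕b30⊕b31 = 1⊕1⊕1⊕0⊕0⊕0⊕0⊕1⊕0⊕0⊕0⊕0⊕0⊕0⊕1⊕1 = 0
Syndrome (s16...s1) = 00000 → position 0 (no error).

00000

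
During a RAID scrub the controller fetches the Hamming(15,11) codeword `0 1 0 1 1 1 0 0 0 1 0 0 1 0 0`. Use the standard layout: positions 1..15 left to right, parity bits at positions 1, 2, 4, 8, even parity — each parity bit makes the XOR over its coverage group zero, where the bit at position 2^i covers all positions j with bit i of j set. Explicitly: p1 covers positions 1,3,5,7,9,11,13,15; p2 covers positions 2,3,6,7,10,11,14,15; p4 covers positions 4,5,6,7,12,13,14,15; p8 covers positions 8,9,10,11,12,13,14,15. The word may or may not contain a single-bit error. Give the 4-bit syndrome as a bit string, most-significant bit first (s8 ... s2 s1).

0010

s1: b1⊕b3⊕b5⊕b7⊕b9⊕b11⊕b13⊕b15 = 0⊕0⊕1⊕0⊕0⊕0⊕1⊕0 = 0
s2: b2⊕b3⊕b6⊕b7⊕b10⊕b11⊕b14⊕b15 = 1⊕0⊕1⊕0⊕1⊕0⊕0⊕0 = 1
s4: b4⊕b5⊕b6⊕b7⊕b12⊕b13⊕b14⊕b15 = 1⊕1⊕1⊕0⊕0⊕1⊕0⊕0 = 0
s8: b8⊕b9⊕b10⊕b11⊕b12⊕b13⊕b14⊕b15 = 0⊕0⊕1⊕0⊕0⊕1⊕0⊕0 = 0
Syndrome (s8...s1) = 0010 → position 2.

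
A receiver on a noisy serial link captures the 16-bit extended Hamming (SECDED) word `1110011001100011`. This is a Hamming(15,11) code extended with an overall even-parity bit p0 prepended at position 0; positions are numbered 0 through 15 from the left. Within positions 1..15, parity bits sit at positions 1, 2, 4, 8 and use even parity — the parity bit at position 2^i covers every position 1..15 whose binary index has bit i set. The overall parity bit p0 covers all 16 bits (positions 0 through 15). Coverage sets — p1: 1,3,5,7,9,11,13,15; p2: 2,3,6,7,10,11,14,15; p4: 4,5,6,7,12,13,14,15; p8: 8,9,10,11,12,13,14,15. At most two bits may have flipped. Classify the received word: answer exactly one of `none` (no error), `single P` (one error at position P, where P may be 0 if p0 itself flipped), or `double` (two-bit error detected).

s1: b1⊕b3⊕b5⊕b7⊕b9⊕b11⊕b13⊕b15 = 1⊕0⊕1⊕0⊕1⊕0⊕0⊕1 = 0
s2: b2⊕b3⊕b6⊕b7⊕b10⊕b11⊕b14⊕b15 = 1⊕0⊕1⊕0⊕1⊕0⊕1⊕1 = 1
s4: b4⊕b5⊕b6⊕b7⊕b12⊕b13⊕b14⊕b15 = 0⊕1⊕1⊕0⊕0⊕0⊕1⊕1 = 0
s8: b8⊕b9⊕b10⊕b11⊕b12⊕b13⊕b14⊕b15 = 0⊕1⊕1⊕0⊕0⊕0⊕1⊕1 = 0
Syndrome (s8...s1) = 0010 → position 2.
Overall parity (XOR of all 16 bits, including p0): 1⊕1⊕1⊕0⊕0⊕1⊕1⊕0⊕0⊕1⊕1⊕0⊕0⊕0⊕1⊕1 = 1
Overall=1, syndrome position=2 → single-bit error at position 2.

single 2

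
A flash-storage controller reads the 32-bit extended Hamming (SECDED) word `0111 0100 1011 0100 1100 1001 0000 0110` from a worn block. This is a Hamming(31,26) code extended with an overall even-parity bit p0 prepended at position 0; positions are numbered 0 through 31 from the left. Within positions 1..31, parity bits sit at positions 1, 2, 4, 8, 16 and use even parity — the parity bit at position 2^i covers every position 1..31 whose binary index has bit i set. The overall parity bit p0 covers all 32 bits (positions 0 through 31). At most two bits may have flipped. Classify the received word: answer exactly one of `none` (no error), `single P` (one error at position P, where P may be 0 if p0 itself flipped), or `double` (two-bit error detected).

none

s1: b1⊕b3⊕b5⊕b7⊕b9⊕b11⊕b13⊕b15⊕b17⊕b19⊕b21⊕b23⊕b25⊕b27⊕b29⊕b31 = 1⊕1⊕1⊕0⊕0⊕1⊕1⊕0⊕1⊕0⊕0⊕1⊕0⊕0⊕1⊕0 = 0
s2: b2⊕b3⊕b6⊕b7⊕b10⊕b11⊕b14⊕b15⊕b18⊕b19⊕b22⊕b23⊕b26⊕b27⊕b30⊕b31 = 1⊕1⊕0⊕0⊕1⊕1⊕0⊕0⊕0⊕0⊕0⊕1⊕0⊕0⊕1⊕0 = 0
s4: b4⊕b5⊕b6⊕b7⊕b12⊕b13⊕b14⊕b15⊕b20⊕b21⊕b22⊕b23⊕b28⊕b29⊕b30⊕b31 = 0⊕1⊕0⊕0⊕0⊕1⊕0⊕0⊕1⊕0⊕0⊕1⊕0⊕1⊕1⊕0 = 0
s8: b8⊕b9⊕b10⊕b11⊕b12⊕b13⊕b14⊕b15⊕b24⊕b25⊕b26⊕b27⊕b28⊕b29⊕b30⊕b31 = 1⊕0⊕1⊕1⊕0⊕1⊕0⊕0⊕0⊕0⊕0⊕0⊕0⊕1⊕1⊕0 = 0
s16: b16⊕b17⊕b18⊕b19⊕b20⊕b21⊕b22⊕b23⊕b24⊕b25⊕b26⊕b27⊕b28⊕b29⊕b30⊕b31 = 1⊕1⊕0⊕0⊕1⊕0⊕0⊕1⊕0⊕0⊕0⊕0⊕0⊕1⊕1⊕0 = 0
Syndrome (s16...s1) = 00000 → position 0 (no error).
Overall parity (XOR of all 32 bits, including p0): 0⊕1⊕1⊕1⊕0⊕1⊕0⊕0⊕1⊕0⊕1⊕1⊕0⊕1⊕0⊕0⊕1⊕1⊕0⊕0⊕1⊕0⊕0⊕1⊕0⊕0⊕0⊕0⊕0⊕1⊕1⊕0 = 0
Overall=0, syndrome position=0 → no error.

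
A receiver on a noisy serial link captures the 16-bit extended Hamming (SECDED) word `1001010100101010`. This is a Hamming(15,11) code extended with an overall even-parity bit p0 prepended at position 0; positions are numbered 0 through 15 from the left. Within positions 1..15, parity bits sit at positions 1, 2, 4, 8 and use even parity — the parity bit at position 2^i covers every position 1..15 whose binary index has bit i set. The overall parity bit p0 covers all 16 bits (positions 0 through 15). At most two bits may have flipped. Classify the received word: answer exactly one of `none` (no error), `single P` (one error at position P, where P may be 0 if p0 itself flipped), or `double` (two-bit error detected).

single 9

s1: b1⊕b3⊕b5⊕b7⊕b9⊕b11⊕b13⊕b15 = 0⊕1⊕1⊕1⊕0⊕0⊕0⊕0 = 1
s2: b2⊕b3⊕b6⊕b7⊕b10⊕b11⊕b14⊕b15 = 0⊕1⊕0⊕1⊕1⊕0⊕1⊕0 = 0
s4: b4⊕b5⊕b6⊕b7⊕b12⊕b13⊕b14⊕b15 = 0⊕1⊕0⊕1⊕1⊕0⊕1⊕0 = 0
s8: b8⊕b9⊕b10⊕b11⊕b12⊕b13⊕b14⊕b15 = 0⊕0⊕1⊕0⊕1⊕0⊕1⊕0 = 1
Syndrome (s8...s1) = 1001 → position 9.
Overall parity (XOR of all 16 bits, including p0): 1⊕0⊕0⊕1⊕0⊕1⊕0⊕1⊕0⊕0⊕1⊕0⊕1⊕0⊕1⊕0 = 1
Overall=1, syndrome position=9 → single-bit error at position 9.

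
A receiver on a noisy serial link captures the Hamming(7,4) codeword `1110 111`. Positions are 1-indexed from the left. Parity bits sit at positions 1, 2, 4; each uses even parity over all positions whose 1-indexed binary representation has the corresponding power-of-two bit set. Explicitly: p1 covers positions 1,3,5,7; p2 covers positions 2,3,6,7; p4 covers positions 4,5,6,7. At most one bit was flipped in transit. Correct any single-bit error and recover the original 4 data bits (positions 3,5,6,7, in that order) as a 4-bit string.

1111

s1: b1⊕b3⊕b5⊕b7 = 1⊕1⊕1⊕1 = 0
s2: b2⊕b3⊕b6⊕b7 = 1⊕1⊕1⊕1 = 0
s4: b4⊕b5⊕b6⊕b7 = 0⊕1⊕1⊕1 = 1
Syndrome (s4...s1) = 100 → position 4.
Flip bit 4: corrected codeword = 1111111
Data bits at positions 3,5,6,7: 1111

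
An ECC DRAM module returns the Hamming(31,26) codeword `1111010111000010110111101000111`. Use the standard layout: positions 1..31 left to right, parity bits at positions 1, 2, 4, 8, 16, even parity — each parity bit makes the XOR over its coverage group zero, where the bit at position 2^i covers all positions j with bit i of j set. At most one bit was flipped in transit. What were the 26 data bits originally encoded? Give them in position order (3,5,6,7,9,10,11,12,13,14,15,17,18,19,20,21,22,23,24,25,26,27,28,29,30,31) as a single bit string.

s1: b1⊕b3⊕b5⊕b7⊕b9⊕b11⊕b13⊕b15⊕b17⊕b19⊕b21⊕b23⊕b25⊕b27⊕b29⊕b31 = 1⊕1⊕0⊕0⊕1⊕0⊕0⊕1⊕1⊕0⊕1⊕1⊕1⊕0⊕1⊕1 = 0
s2: b2⊕b3⊕b6⊕b7⊕b10⊕b11⊕b14⊕b15⊕b18⊕b19⊕b22⊕b23⊕b26⊕b27⊕b30⊕b31 = 1⊕1⊕1⊕0⊕1⊕0⊕0⊕1⊕1⊕0⊕1⊕1⊕0⊕0⊕1⊕1 = 0
s4: b4⊕b5⊕b6⊕b7⊕b12⊕b13⊕b14⊕b15⊕b20⊕b21⊕b22⊕b23⊕b28⊕b29⊕b30⊕b31 = 1⊕0⊕1⊕0⊕0⊕0⊕0⊕1⊕1⊕1⊕1⊕1⊕0⊕1⊕1⊕1 = 0
s8: b8⊕b9⊕b10⊕b11⊕b12⊕b13⊕b14⊕b15⊕b24⊕b25⊕b26⊕b27⊕b28⊕b29⊕b30⊕b31 = 1⊕1⊕1⊕0⊕0⊕0⊕0⊕1⊕0⊕1⊕0⊕0⊕0⊕1⊕1⊕1 = 0
s16: b16⊕b17⊕b18⊕b19⊕b20⊕b21⊕b22⊕b23⊕b24⊕b25⊕b26⊕b27⊕b28⊕b29⊕b30⊕b31 = 0⊕1⊕1⊕0⊕1⊕1⊕1⊕1⊕0⊕1⊕0⊕0⊕0⊕1⊕1⊕1 = 0
Syndrome (s16...s1) = 00000 → position 0 (no error).
No correction needed.
Data bits at positions 3,5,6,7,9,10,11,12,13,14,15,17,18,19,20,21,22,23,24,25,26,27,28,29,30,31: 10101100001110111101000111

10101100001110111101000111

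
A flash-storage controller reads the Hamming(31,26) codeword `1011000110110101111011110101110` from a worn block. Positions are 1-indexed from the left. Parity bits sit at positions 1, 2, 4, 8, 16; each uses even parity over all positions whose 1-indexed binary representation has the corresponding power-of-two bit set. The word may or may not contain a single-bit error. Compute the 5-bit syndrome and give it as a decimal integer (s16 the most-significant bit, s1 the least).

s1: b1⊕b3⊕b5⊕b7⊕b9⊕b11⊕b13⊕b15⊕b17⊕b19⊕b21⊕b23⊕b25⊕b27⊕b29⊕b31 = 1⊕1⊕0⊕0⊕1⊕1⊕0⊕0⊕1⊕1⊕1⊕1⊕0⊕0⊕1⊕0 = 1
s2: b2⊕b3⊕b6⊕b7⊕b10⊕b11⊕b14⊕b15⊕b18⊕b19⊕b22⊕b23⊕b26⊕b27⊕b30⊕b31 = 0⊕1⊕0⊕0⊕0⊕1⊕1⊕0⊕1⊕1⊕1⊕1⊕1⊕0⊕1⊕0 = 1
s4: b4⊕b5⊕b6⊕b7⊕b12⊕b13⊕b14⊕b15⊕b20⊕b21⊕b22⊕b23⊕b28⊕b29⊕b30⊕b31 = 1⊕0⊕0⊕0⊕1⊕0⊕1⊕0⊕0⊕1⊕1⊕1⊕1⊕1⊕1⊕0 = 1
s8: b8⊕b9⊕b10⊕b11⊕b12⊕b13⊕b14⊕b15⊕b24⊕b25⊕b26⊕b27⊕b28⊕b29⊕b30⊕b31 = 1⊕1⊕0⊕1⊕1⊕0⊕1⊕0⊕1⊕0⊕1⊕0⊕1⊕1⊕1⊕0 = 0
s16: b16⊕b17⊕b18⊕b19⊕b20⊕b21⊕b22⊕b23⊕b24⊕b25⊕b26⊕b27⊕b28⊕b29⊕b30⊕b31 = 1⊕1⊕1⊕1⊕0⊕1⊕1⊕1⊕1⊕0⊕1⊕0⊕1⊕1⊕1⊕0 = 0
Syndrome (s16...s1) = 00111 → position 7.

7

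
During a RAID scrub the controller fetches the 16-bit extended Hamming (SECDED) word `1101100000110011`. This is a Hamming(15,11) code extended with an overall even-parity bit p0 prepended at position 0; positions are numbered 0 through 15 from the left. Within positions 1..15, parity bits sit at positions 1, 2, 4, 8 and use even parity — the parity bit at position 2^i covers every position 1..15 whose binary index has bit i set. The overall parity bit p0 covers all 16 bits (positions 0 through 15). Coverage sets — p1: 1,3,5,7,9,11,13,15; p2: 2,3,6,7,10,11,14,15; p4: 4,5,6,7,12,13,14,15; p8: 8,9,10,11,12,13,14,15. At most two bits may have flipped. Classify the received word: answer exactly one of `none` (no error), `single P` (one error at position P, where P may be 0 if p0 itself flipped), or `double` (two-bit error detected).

double

s1: b1⊕b3⊕b5⊕b7⊕b9⊕b11⊕b13⊕b15 = 1⊕1⊕0⊕0⊕0⊕1⊕0⊕1 = 0
s2: b2⊕b3⊕b6⊕b7⊕b10⊕b11⊕b14⊕b15 = 0⊕1⊕0⊕0⊕1⊕1⊕1⊕1 = 1
s4: b4⊕b5⊕b6⊕b7⊕b12⊕b13⊕b14⊕b15 = 1⊕0⊕0⊕0⊕0⊕0⊕1⊕1 = 1
s8: b8⊕b9⊕b10⊕b11⊕b12⊕b13⊕b14⊕b15 = 0⊕0⊕1⊕1⊕0⊕0⊕1⊕1 = 0
Syndrome (s8...s1) = 0110 → position 6.
Overall parity (XOR of all 16 bits, including p0): 1⊕1⊕0⊕1⊕1⊕0⊕0⊕0⊕0⊕0⊕1⊕1⊕0⊕0⊕1⊕1 = 0
Overall=0, syndrome position=6 → double-bit error detected (uncorrectable).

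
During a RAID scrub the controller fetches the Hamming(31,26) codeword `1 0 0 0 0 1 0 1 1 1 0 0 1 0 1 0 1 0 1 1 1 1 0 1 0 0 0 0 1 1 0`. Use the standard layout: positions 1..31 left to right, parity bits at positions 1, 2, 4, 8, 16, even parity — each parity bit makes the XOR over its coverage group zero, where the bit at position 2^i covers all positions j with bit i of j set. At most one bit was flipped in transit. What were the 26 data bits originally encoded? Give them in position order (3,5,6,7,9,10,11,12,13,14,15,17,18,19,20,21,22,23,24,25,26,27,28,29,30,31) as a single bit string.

00101100101101111010000110

s1: b1⊕b3⊕b5⊕b7⊕b9⊕b11⊕b13⊕b15⊕b17⊕b19⊕b21⊕b23⊕b25⊕b27⊕b29⊕b31 = 1⊕0⊕0⊕0⊕1⊕0⊕1⊕1⊕1⊕1⊕1⊕0⊕0⊕0⊕1⊕0 = 0
s2: b2⊕b3⊕b6⊕b7⊕b10⊕b11⊕b14⊕b15⊕b18⊕b19⊕b22⊕b23⊕b26⊕b27⊕b30⊕b31 = 0⊕0⊕1⊕0⊕1⊕0⊕0⊕1⊕0⊕1⊕1⊕0⊕0⊕0⊕1⊕0 = 0
s4: b4⊕b5⊕b6⊕b7⊕b12⊕b13⊕b14⊕b15⊕b20⊕b21⊕b22⊕b23⊕b28⊕b29⊕b30⊕b31 = 0⊕0⊕1⊕0⊕0⊕1⊕0⊕1⊕1⊕1⊕1⊕0⊕0⊕1⊕1⊕0 = 0
s8: b8⊕b9⊕b10⊕b11⊕b12⊕b13⊕b14⊕b15⊕b24⊕b25⊕b26⊕b27⊕b28⊕b29⊕b30⊕b31 = 1⊕1⊕1⊕0⊕0⊕1⊕0⊕1⊕1⊕0⊕0⊕0⊕0⊕1⊕1⊕0 = 0
s16: b16⊕b17⊕b18⊕b19⊕b20⊕b21⊕b22⊕b23⊕b24⊕b25⊕b26⊕b27⊕b28⊕b29⊕b30⊕b31 = 0⊕1⊕0⊕1⊕1⊕1⊕1⊕0⊕1⊕0⊕0⊕0⊕0⊕1⊕1⊕0 = 0
Syndrome (s16...s1) = 00000 → position 0 (no error).
No correction needed.
Data bits at positions 3,5,6,7,9,10,11,12,13,14,15,17,18,19,20,21,22,23,24,25,26,27,28,29,30,31: 00101100101101111010000110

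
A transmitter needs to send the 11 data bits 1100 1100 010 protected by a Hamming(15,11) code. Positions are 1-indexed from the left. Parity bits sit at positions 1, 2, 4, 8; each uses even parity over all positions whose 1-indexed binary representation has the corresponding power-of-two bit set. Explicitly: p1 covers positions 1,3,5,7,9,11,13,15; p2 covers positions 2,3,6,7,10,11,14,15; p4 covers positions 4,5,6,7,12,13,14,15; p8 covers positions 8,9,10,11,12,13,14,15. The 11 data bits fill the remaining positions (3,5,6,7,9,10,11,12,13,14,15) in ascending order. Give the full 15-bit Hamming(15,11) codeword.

Place data bits at non-power-of-two positions: b3=1, b5=1, b6=0, b7=0, b9=1, b10=1, b11=0, b12=0, b13=0, b14=1, b15=0.
p1 = XOR of data positions {3,5,7,9,11,13,15} = 1⊕1⊕0⊕1⊕0⊕0⊕0 = 1
p2 = XOR of data positions {3,6,7,10,11,14,15} = 1⊕0⊕0⊕1⊕0⊕1⊕0 = 1
p4 = XOR of data positions {5,6,7,12,13,14,15} = 1⊕0⊕0⊕0⊕0⊕1⊕0 = 0
p8 = XOR of data positions {9,10,11,12,13,14,15} = 1⊕1⊕0⊕0⊕0⊕1⊕0 = 1
Codeword b1..b15 = 111010011100010

111010011100010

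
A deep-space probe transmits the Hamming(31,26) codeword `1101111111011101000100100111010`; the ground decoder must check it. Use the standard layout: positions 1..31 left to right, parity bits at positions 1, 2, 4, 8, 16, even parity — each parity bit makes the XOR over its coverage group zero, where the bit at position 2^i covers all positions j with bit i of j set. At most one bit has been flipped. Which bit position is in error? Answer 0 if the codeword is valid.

s1: b1⊕b3⊕b5⊕b7⊕b9⊕b11⊕b13⊕b15⊕b17⊕b19⊕b21⊕b23⊕b25⊕b27⊕b29⊕b31 = 1⊕0⊕1⊕1⊕1⊕0⊕1⊕0⊕0⊕0⊕0⊕1⊕0⊕1⊕0⊕0 = 1
s2: b2⊕b3⊕b6⊕b7⊕b10⊕b11⊕b14⊕b15⊕b18⊕b19⊕b22⊕b23⊕b26⊕b27⊕b30⊕b31 = 1⊕0⊕1⊕1⊕1⊕0⊕1⊕0⊕0⊕0⊕0⊕1⊕1⊕1⊕1⊕0 = 1
s4: b4⊕b5⊕b6⊕b7⊕b12⊕b13⊕b14⊕b15⊕b20⊕b21⊕b22⊕b23⊕b28⊕b29⊕b30⊕b31 = 1⊕1⊕1⊕1⊕1⊕1⊕1⊕0⊕1⊕0⊕0⊕1⊕1⊕0⊕1⊕0 = 1
s8: b8⊕b9⊕b10⊕b11⊕b12⊕b13⊕b14⊕b15⊕b24⊕b25⊕b26⊕b27⊕b28⊕b29⊕b30⊕b31 = 1⊕1⊕1⊕0⊕1⊕1⊕1⊕0⊕0⊕0⊕1⊕1⊕1⊕0⊕1⊕0 = 0
s16: b16⊕b17⊕b18⊕b19⊕b20⊕b21⊕b22⊕b23⊕b24⊕b25⊕b26⊕b27⊕b28⊕b29⊕b30⊕b31 = 1⊕0⊕0⊕0⊕1⊕0⊕0⊕1⊕0⊕0⊕1⊕1⊕1⊕0⊕1⊕0 = 1
Syndrome (s16...s1) = 10111 → position 23.

23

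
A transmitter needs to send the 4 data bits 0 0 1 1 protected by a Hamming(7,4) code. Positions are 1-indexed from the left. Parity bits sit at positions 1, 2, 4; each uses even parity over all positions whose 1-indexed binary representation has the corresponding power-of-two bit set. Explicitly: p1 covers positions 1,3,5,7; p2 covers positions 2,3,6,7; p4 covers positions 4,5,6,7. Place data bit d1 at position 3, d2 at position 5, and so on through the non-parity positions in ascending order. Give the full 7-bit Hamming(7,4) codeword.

1000011

Place data bits at non-power-of-two positions: b3=0, b5=0, b6=1, b7=1.
p1 = XOR of data positions {3,5,7} = 0⊕0⊕1 = 1
p2 = XOR of data positions {3,6,7} = 0⊕1⊕1 = 0
p4 = XOR of data positions {5,6,7} = 0⊕1⊕1 = 0
Codeword b1..b7 = 1000011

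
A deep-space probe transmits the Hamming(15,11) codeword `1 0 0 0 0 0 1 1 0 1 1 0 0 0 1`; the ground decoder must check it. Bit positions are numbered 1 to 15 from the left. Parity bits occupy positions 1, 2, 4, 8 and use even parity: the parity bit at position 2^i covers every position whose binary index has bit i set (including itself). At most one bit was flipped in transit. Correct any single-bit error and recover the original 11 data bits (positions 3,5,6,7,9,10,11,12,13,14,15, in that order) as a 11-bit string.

00010110001

s1: b1⊕b3⊕b5⊕b7⊕b9⊕b11⊕b13⊕b15 = 1⊕0⊕0⊕1⊕0⊕1⊕0⊕1 = 0
s2: b2⊕b3⊕b6⊕b7⊕b10⊕b11⊕b14⊕b15 = 0⊕0⊕0⊕1⊕1⊕1⊕0⊕1 = 0
s4: b4⊕b5⊕b6⊕b7⊕b12⊕b13⊕b14⊕b15 = 0⊕0⊕0⊕1⊕0⊕0⊕0⊕1 = 0
s8: b8⊕b9⊕b10⊕b11⊕b12⊕b13⊕b14⊕b15 = 1⊕0⊕1⊕1⊕0⊕0⊕0⊕1 = 0
Syndrome (s8...s1) = 0000 → position 0 (no error).
No correction needed.
Data bits at positions 3,5,6,7,9,10,11,12,13,14,15: 00010110001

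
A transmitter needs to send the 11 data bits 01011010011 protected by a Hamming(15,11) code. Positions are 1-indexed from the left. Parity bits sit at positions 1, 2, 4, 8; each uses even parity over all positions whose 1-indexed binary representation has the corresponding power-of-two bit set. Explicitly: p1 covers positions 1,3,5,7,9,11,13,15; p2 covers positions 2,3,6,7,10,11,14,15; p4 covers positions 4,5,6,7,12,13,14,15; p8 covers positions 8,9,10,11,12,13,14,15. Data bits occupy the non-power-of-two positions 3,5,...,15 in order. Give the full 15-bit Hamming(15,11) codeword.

100010101010011

Place data bits at non-power-of-two positions: b3=0, b5=1, b6=0, b7=1, b9=1, b10=0, b11=1, b12=0, b13=0, b14=1, b15=1.
p1 = XOR of data positions {3,5,7,9,11,13,15} = 0⊕1⊕1⊕1⊕1⊕0⊕1 = 1
p2 = XOR of data positions {3,6,7,10,11,14,15} = 0⊕0⊕1⊕0⊕1⊕1⊕1 = 0
p4 = XOR of data positions {5,6,7,12,13,14,15} = 1⊕0⊕1⊕0⊕0⊕1⊕1 = 0
p8 = XOR of data positions {9,10,11,12,13,14,15} = 1⊕0⊕1⊕0⊕0⊕1⊕1 = 0
Codeword b1..b15 = 100010101010011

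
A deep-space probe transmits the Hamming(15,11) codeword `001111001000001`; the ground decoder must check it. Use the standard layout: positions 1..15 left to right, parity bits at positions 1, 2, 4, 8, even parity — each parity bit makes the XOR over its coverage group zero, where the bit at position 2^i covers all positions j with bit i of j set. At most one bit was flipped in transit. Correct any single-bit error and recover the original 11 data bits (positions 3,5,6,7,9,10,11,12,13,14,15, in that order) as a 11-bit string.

s1: b1⊕b3⊕b5⊕b7⊕b9⊕b11⊕b13⊕b15 = 0⊕1⊕1⊕0⊕1⊕0⊕0⊕1 = 0
s2: b2⊕b3⊕b6⊕b7⊕b10⊕b11⊕b14⊕b15 = 0⊕1⊕1⊕0⊕0⊕0⊕0⊕1 = 1
s4: b4⊕b5⊕b6⊕b7⊕b12⊕b13⊕b14⊕b15 = 1⊕1⊕1⊕0⊕0⊕0⊕0⊕1 = 0
s8: b8⊕b9⊕b10⊕b11⊕b12⊕b13⊕b14⊕b15 = 0⊕1⊕0⊕0⊕0⊕0⊕0⊕1 = 0
Syndrome (s8...s1) = 0010 → position 2.
Flip bit 2: corrected codeword = 011111001000001
Data bits at positions 3,5,6,7,9,10,11,12,13,14,15: 11101000001

11101000001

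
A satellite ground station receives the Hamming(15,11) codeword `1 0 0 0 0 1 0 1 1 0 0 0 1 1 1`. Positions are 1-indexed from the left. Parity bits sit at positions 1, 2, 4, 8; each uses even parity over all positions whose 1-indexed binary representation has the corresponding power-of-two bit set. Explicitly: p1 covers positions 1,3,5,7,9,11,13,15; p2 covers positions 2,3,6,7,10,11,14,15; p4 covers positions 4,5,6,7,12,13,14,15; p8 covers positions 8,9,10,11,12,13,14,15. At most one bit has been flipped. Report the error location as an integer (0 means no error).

s1: b1⊕b3⊕b5⊕b7⊕b9⊕b11⊕b13⊕b15 = 1⊕0⊕0⊕0⊕1⊕0⊕1⊕1 = 0
s2: b2⊕b3⊕b6⊕b7⊕b10⊕b11⊕b14⊕b15 = 0⊕0⊕1⊕0⊕0⊕0⊕1⊕1 = 1
s4: b4⊕b5⊕b6⊕b7⊕b12⊕b13⊕b14⊕b15 = 0⊕0⊕1⊕0⊕0⊕1⊕1⊕1 = 0
s8: b8⊕b9⊕b10⊕b11⊕b12⊕b13⊕b14⊕b15 = 1⊕1⊕0⊕0⊕0⊕1⊕1⊕1 = 1
Syndrome (s8...s1) = 1010 → position 10.

10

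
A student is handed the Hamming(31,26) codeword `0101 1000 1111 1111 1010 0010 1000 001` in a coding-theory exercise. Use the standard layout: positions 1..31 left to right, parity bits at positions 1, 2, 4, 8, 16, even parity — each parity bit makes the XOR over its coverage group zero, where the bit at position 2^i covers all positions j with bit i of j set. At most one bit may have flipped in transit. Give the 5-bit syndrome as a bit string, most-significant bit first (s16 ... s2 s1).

01000

s1: b1⊕b3⊕b5⊕b7⊕b9⊕b11⊕b13⊕b15⊕b17⊕b19⊕b21⊕b23⊕b25⊕b27⊕b29⊕b31 = 0⊕0⊕1⊕0⊕1⊕1⊕1⊕1⊕1⊕1⊕0⊕1⊕1⊕0⊕0⊕1 = 0
s2: b2⊕b3⊕b6⊕b7⊕b10⊕b11⊕b14⊕b15⊕b18⊕b19⊕b22⊕b23⊕b26⊕b27⊕b30⊕b31 = 1⊕0⊕0⊕0⊕1⊕1⊕1⊕1⊕0⊕1⊕0⊕1⊕0⊕0⊕0⊕1 = 0
s4: b4⊕b5⊕b6⊕b7⊕b12⊕b13⊕b14⊕b15⊕b20⊕b21⊕b22⊕b23⊕b28⊕b29⊕b30⊕b31 = 1⊕1⊕0⊕0⊕1⊕1⊕1⊕1⊕0⊕0⊕0⊕1⊕0⊕0⊕0⊕1 = 0
s8: b8⊕b9⊕b10⊕b11⊕b12⊕b13⊕b14⊕b15⊕b24⊕b25⊕b26⊕b27⊕b28⊕b29⊕b30⊕b31 = 0⊕1⊕1⊕1⊕1⊕1⊕1⊕1⊕0⊕1⊕0⊕0⊕0⊕0⊕0⊕1 = 1
s16: b16⊕b17⊕b18⊕b19⊕b20⊕b21⊕b22⊕b23⊕b24⊕b25⊕b26⊕b27⊕b28⊕b29⊕b30⊕b31 = 1⊕1⊕0⊕1⊕0⊕0⊕0⊕1⊕0⊕1⊕0⊕0⊕0⊕0⊕0⊕1 = 0
Syndrome (s16...s1) = 01000 → position 8.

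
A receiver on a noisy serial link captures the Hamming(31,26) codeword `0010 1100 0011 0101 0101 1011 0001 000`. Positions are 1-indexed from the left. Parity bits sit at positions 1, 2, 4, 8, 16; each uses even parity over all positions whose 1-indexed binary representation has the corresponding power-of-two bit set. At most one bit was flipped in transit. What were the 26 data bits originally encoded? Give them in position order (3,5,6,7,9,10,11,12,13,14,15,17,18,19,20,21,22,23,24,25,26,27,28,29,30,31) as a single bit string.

s1: b1⊕b3⊕b5⊕b7⊕b9⊕b11⊕b13⊕b15⊕b17⊕b19⊕b21⊕b23⊕b25⊕b27⊕b29⊕b31 = 0⊕1⊕1⊕0⊕0⊕1⊕0⊕0⊕0⊕0⊕1⊕1⊕0⊕0⊕0⊕0 = 1
s2: b2⊕b3⊕b6⊕b7⊕b10⊕b11⊕b14⊕b15⊕b18⊕b19⊕b22⊕b23⊕b26⊕b27⊕b30⊕b31 = 0⊕1⊕1⊕0⊕0⊕1⊕1⊕0⊕1⊕0⊕0⊕1⊕0⊕0⊕0⊕0 = 0
s4: b4⊕b5⊕b6⊕b7⊕b12⊕b13⊕b14⊕b15⊕b20⊕b21⊕b22⊕b23⊕b28⊕b29⊕b30⊕b31 = 0⊕1⊕1⊕0⊕1⊕0⊕1⊕0⊕1⊕1⊕0⊕1⊕1⊕0⊕0⊕0 = 0
s8: b8⊕b9⊕b10⊕b11⊕b12⊕b13⊕b14⊕b15⊕b24⊕b25⊕b26⊕b27⊕b28⊕b29⊕b30⊕b31 = 0⊕0⊕0⊕1⊕1⊕0⊕1⊕0⊕1⊕0⊕0⊕0⊕1⊕0⊕0⊕0 = 1
s16: b16⊕b17⊕b18⊕b19⊕b20⊕b21⊕b22⊕b23⊕b24⊕b25⊕b26⊕b27⊕b28⊕b29⊕b30⊕b31 = 1⊕0⊕1⊕0⊕1⊕1⊕0⊕1⊕1⊕0⊕0⊕0⊕1⊕0⊕0⊕0 = 1
Syndrome (s16...s1) = 11001 → position 25.
Flip bit 25: corrected codeword = 0010110000110101010110111001000
Data bits at positions 3,5,6,7,9,10,11,12,13,14,15,17,18,19,20,21,22,23,24,25,26,27,28,29,30,31: 11100011010010110111001000

11100011010010110111001000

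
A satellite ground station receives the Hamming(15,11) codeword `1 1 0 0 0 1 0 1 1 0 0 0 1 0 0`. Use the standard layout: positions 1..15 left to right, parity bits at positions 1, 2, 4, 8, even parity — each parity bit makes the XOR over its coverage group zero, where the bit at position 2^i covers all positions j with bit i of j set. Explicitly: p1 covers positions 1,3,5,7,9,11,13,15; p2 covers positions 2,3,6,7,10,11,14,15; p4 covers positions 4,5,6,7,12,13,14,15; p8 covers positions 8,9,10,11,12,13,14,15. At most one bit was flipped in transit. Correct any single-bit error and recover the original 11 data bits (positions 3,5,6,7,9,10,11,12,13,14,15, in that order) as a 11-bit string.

00100000100

s1: b1⊕b3⊕b5⊕b7⊕b9⊕b11⊕b13⊕b15 = 1⊕0⊕0⊕0⊕1⊕0⊕1⊕0 = 1
s2: b2⊕b3⊕b6⊕b7⊕b10⊕b11⊕b14⊕b15 = 1⊕0⊕1⊕0⊕0⊕0⊕0⊕0 = 0
s4: b4⊕b5⊕b6⊕b7⊕b12⊕b13⊕b14⊕b15 = 0⊕0⊕1⊕0⊕0⊕1⊕0⊕0 = 0
s8: b8⊕b9⊕b10⊕b11⊕b12⊕b13⊕b14⊕b15 = 1⊕1⊕0⊕0⊕0⊕1⊕0⊕0 = 1
Syndrome (s8...s1) = 1001 → position 9.
Flip bit 9: corrected codeword = 110001010000100
Data bits at positions 3,5,6,7,9,10,11,12,13,14,15: 00100000100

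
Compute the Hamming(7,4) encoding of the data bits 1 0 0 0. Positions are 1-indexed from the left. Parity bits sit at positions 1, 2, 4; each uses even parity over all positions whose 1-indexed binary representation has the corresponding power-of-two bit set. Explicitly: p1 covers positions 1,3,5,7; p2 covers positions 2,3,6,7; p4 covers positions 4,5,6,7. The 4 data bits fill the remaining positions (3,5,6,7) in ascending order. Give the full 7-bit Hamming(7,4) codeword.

Place data bits at non-power-of-two positions: b3=1, b5=0, b6=0, b7=0.
p1 = XOR of data positions {3,5,7} = 1⊕0⊕0 = 1
p2 = XOR of data positions {3,6,7} = 1⊕0⊕0 = 1
p4 = XOR of data positions {5,6,7} = 0⊕0⊕0 = 0
Codeword b1..b7 = 1110000

1110000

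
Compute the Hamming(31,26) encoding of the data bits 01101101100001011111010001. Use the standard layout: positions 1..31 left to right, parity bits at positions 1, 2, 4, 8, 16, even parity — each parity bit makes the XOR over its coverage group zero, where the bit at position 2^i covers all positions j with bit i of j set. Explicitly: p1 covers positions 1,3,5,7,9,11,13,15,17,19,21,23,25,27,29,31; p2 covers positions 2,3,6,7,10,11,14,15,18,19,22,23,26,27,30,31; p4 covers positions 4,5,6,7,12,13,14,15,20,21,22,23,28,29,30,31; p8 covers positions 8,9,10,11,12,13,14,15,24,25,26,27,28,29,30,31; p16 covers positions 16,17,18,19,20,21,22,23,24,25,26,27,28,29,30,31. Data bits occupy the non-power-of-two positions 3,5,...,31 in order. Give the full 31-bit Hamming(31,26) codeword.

1100110011011000001011111010001

Place data bits at non-power-of-two positions: b3=0, b5=1, b6=1, b7=0, b9=1, b10=1, b11=0, b12=1, b13=1, b14=0, b15=0, b17=0, b18=0, b19=1, b20=0, b21=1, b22=1, b23=1, b24=1, b25=1, b26=0, b27=1, b28=0, b29=0, b30=0, b31=1.
p1 = XOR of data positions {3,5,7,9,11,13,15,17,19,21,23,25,27,29,31} = 0⊕1⊕0⊕1⊕0⊕1⊕0⊕0⊕1⊕1⊕1⊕1⊕1⊕0⊕1 = 1
p2 = XOR of data positions {3,6,7,10,11,14,15,18,19,22,23,26,27,30,31} = 0⊕1⊕0⊕1⊕0⊕0⊕0⊕0⊕1⊕1⊕1⊕0⊕1⊕0⊕1 = 1
p4 = XOR of data positions {5,6,7,12,13,14,15,20,21,22,23,28,29,30,31} = 1⊕1⊕0⊕1⊕1⊕0⊕0⊕0⊕1⊕1⊕1⊕0⊕0⊕0⊕1 = 0
p8 = XOR of data positions {9,10,11,12,13,14,15,24,25,26,27,28,29,30,31} = 1⊕1⊕0⊕1⊕1⊕0⊕0⊕1⊕1⊕0⊕1⊕0⊕0⊕0⊕1 = 0
p16 = XOR of data positions {17,18,19,20,21,22,23,24,25,26,27,28,29,30,31} = 0⊕0⊕1⊕0⊕1⊕1⊕1⊕1⊕1⊕0⊕1⊕0⊕0⊕0⊕1 = 0
Codeword b1..b31 = 1100110011011000001011111010001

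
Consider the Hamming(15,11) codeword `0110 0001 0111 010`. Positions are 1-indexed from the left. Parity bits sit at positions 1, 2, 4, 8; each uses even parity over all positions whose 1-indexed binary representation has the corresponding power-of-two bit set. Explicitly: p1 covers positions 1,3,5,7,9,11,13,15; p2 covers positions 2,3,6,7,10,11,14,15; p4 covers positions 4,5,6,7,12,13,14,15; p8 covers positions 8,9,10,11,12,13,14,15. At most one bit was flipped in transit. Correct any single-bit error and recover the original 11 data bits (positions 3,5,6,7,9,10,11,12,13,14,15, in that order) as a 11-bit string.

s1: b1⊕b3⊕b5⊕b7⊕b9⊕b11⊕b13⊕b15 = 0⊕1⊕0⊕0⊕0⊕1⊕0⊕0 = 0
s2: b2⊕b3⊕b6⊕b7⊕b10⊕b11⊕b14⊕b15 = 1⊕1⊕0⊕0⊕1⊕1⊕1⊕0 = 1
s4: b4⊕b5⊕b6⊕b7⊕b12⊕b13⊕b14⊕b15 = 0⊕0⊕0⊕0⊕1⊕0⊕1⊕0 = 0
s8: b8⊕b9⊕b10⊕b11⊕b12⊕b13⊕b14⊕b15 = 1⊕0⊕1⊕1⊕1⊕0⊕1⊕0 = 1
Syndrome (s8...s1) = 1010 → position 10.
Flip bit 10: corrected codeword = 011000010011010
Data bits at positions 3,5,6,7,9,10,11,12,13,14,15: 10000011010

10000011010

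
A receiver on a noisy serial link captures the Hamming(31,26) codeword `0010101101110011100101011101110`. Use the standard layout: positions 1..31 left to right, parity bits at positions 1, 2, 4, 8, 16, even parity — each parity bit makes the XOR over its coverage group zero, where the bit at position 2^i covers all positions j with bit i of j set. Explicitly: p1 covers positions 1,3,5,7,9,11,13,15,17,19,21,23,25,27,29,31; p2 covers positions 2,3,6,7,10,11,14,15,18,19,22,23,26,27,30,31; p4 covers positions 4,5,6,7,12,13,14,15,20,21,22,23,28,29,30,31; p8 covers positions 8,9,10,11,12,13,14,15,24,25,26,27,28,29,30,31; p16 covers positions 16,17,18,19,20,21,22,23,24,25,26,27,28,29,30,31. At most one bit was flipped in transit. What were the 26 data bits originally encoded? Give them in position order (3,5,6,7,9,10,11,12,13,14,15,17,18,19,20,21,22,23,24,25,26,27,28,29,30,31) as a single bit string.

11010110001100101011101110

s1: b1⊕b3⊕b5⊕b7⊕b9⊕b11⊕b13⊕b15⊕b17⊕b19⊕b21⊕b23⊕b25⊕b27⊕b29⊕b31 = 0⊕1⊕1⊕1⊕0⊕1⊕0⊕1⊕1⊕0⊕0⊕0⊕1⊕0⊕1⊕0 = 0
s2: b2⊕b3⊕b6⊕b7⊕b10⊕b11⊕b14⊕b15⊕b18⊕b19⊕b22⊕b23⊕b26⊕b27⊕b30⊕b31 = 0⊕1⊕0⊕1⊕1⊕1⊕0⊕1⊕0⊕0⊕1⊕0⊕1⊕0⊕1⊕0 = 0
s4: b4⊕b5⊕b6⊕b7⊕b12⊕b13⊕b14⊕b15⊕b20⊕b21⊕b22⊕b23⊕b28⊕b29⊕b30⊕b31 = 0⊕1⊕0⊕1⊕1⊕0⊕0⊕1⊕1⊕0⊕1⊕0⊕1⊕1⊕1⊕0 = 1
s8: b8⊕b9⊕b10⊕b11⊕b12⊕b13⊕b14⊕b15⊕b24⊕b25⊕b26⊕b27⊕b28⊕b29⊕b30⊕b31 = 1⊕0⊕1⊕1⊕1⊕0⊕0⊕1⊕1⊕1⊕1⊕0⊕1⊕1⊕1⊕0 = 1
s16: b16⊕b17⊕b18⊕b19⊕b20⊕b21⊕b22⊕b23⊕b24⊕b25⊕b26⊕b27⊕b28⊕b29⊕b30⊕b31 = 1⊕1⊕0⊕0⊕1⊕0⊕1⊕0⊕1⊕1⊕1⊕0⊕1⊕1⊕1⊕0 = 0
Syndrome (s16...s1) = 01100 → position 12.
Flip bit 12: corrected codeword = 0010101101100011100101011101110
Data bits at positions 3,5,6,7,9,10,11,12,13,14,15,17,18,19,20,21,22,23,24,25,26,27,28,29,30,31: 11010110001100101011101110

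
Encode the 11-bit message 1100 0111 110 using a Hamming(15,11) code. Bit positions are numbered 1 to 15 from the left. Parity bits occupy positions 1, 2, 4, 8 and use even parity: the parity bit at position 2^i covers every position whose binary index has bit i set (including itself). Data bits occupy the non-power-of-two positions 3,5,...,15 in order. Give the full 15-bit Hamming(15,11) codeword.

001010010111110

Place data bits at non-power-of-two positions: b3=1, b5=1, b6=0, b7=0, b9=0, b10=1, b11=1, b12=1, b13=1, b14=1, b15=0.
p1 = XOR of data positions {3,5,7,9,11,13,15} = 1⊕1⊕0⊕0⊕1⊕1⊕0 = 0
p2 = XOR of data positions {3,6,7,10,11,14,15} = 1⊕0⊕0⊕1⊕1⊕1⊕0 = 0
p4 = XOR of data positions {5,6,7,12,13,14,15} = 1⊕0⊕0⊕1⊕1⊕1⊕0 = 0
p8 = XOR of data positions {9,10,11,12,13,14,15} = 0⊕1⊕1⊕1⊕1⊕1⊕0 = 1
Codeword b1..b15 = 001010010111110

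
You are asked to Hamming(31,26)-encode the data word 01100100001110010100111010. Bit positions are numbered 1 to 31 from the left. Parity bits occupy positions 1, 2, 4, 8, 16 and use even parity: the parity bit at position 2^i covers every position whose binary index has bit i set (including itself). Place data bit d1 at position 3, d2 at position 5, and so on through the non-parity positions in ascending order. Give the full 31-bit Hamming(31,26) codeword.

0001110001000010110010100111010

Place data bits at non-power-of-two positions: b3=0, b5=1, b6=1, b7=0, b9=0, b10=1, b11=0, b12=0, b13=0, b14=0, b15=1, b17=1, b18=1, b19=0, b20=0, b21=1, b22=0, b23=1, b24=0, b25=0, b26=1, b27=1, b28=1, b29=0, b30=1, b31=0.
p1 = XOR of data positions {3,5,7,9,11,13,15,17,19,21,23,25,27,29,31} = 0⊕1⊕0⊕0⊕0⊕0⊕1⊕1⊕0⊕1⊕1⊕0⊕1⊕0⊕0 = 0
p2 = XOR of data positions {3,6,7,10,11,14,15,18,19,22,23,26,27,30,31} = 0⊕1⊕0⊕1⊕0⊕0⊕1⊕1⊕0⊕0⊕1⊕1⊕1⊕1⊕0 = 0
p4 = XOR of data positions {5,6,7,12,13,14,15,20,21,22,23,28,29,30,31} = 1⊕1⊕0⊕0⊕0⊕0⊕1⊕0⊕1⊕0⊕1⊕1⊕0⊕1⊕0 = 1
p8 = XOR of data positions {9,10,11,12,13,14,15,24,25,26,27,28,29,30,31} = 0⊕1⊕0⊕0⊕0⊕0⊕1⊕0⊕0⊕1⊕1⊕1⊕0⊕1⊕0 = 0
p16 = XOR of data positions {17,18,19,20,21,22,23,24,25,26,27,28,29,30,31} = 1⊕1⊕0⊕0⊕1⊕0⊕1⊕0⊕0⊕1⊕1⊕1⊕0⊕1⊕0 = 0
Codeword b1..b31 = 0001110001000010110010100111010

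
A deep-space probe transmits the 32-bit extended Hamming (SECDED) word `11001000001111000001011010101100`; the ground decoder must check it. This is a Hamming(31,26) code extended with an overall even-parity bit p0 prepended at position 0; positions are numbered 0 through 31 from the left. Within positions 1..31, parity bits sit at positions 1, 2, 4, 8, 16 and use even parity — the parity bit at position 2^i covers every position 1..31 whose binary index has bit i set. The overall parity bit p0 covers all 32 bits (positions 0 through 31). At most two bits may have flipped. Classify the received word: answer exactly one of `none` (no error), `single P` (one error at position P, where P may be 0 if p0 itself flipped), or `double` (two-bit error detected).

double

s1: b1⊕b3⊕b5⊕b7⊕b9⊕b11⊕b13⊕b15⊕b17⊕b19⊕b21⊕b23⊕b25⊕b27⊕b29⊕b31 = 1⊕0⊕0⊕0⊕0⊕1⊕1⊕0⊕0⊕1⊕1⊕0⊕0⊕0⊕1⊕0 = 0
s2: b2⊕b3⊕b6⊕b7⊕b10⊕b11⊕b14⊕b15⊕b18⊕b19⊕b22⊕b23⊕b26⊕b27⊕b30⊕b31 = 0⊕0⊕0⊕0⊕1⊕1⊕0⊕0⊕0⊕1⊕1⊕0⊕1⊕0⊕0⊕0 = 1
s4: b4⊕b5⊕b6⊕b7⊕b12⊕b13⊕b14⊕b15⊕b20⊕b21⊕b22⊕b23⊕b28⊕b29⊕b30⊕b31 = 1⊕0⊕0⊕0⊕1⊕1⊕0⊕0⊕0⊕1⊕1⊕0⊕1⊕1⊕0⊕0 = 1
s8: b8⊕b9⊕b10⊕b11⊕b12⊕b13⊕b14⊕b15⊕b24⊕b25⊕b26⊕b27⊕b28⊕b29⊕b30⊕b31 = 0⊕0⊕1⊕1⊕1⊕1⊕0⊕0⊕1⊕0⊕1⊕0⊕1⊕1⊕0⊕0 = 0
s16: b16⊕b17⊕b18⊕b19⊕b20⊕b21⊕b22⊕b23⊕b24⊕b25⊕b26⊕b27⊕b28⊕b29⊕b30⊕b31 = 0⊕0⊕0⊕1⊕0⊕1⊕1⊕0⊕1⊕0⊕1⊕0⊕1⊕1⊕0⊕0 = 1
Syndrome (s16...s1) = 10110 → position 22.
Overall parity (XOR of all 32 bits, including p0): 1⊕1⊕0⊕0⊕1⊕0⊕0⊕0⊕0⊕0⊕1⊕1⊕1⊕1⊕0⊕0⊕0⊕0⊕0⊕1⊕0⊕1⊕1⊕0⊕1⊕0⊕1⊕0⊕1⊕1⊕0⊕0 = 0
Overall=0, syndrome position=22 → double-bit error detected (uncorrectable).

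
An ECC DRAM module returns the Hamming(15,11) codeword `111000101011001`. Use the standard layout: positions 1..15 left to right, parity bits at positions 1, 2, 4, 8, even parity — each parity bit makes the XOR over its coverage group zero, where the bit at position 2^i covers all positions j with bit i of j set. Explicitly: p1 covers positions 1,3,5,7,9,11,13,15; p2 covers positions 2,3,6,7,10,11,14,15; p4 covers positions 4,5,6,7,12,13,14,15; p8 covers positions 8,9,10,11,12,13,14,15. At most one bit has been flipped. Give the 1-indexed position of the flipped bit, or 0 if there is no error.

6

s1: b1⊕b3⊕b5⊕b7⊕b9⊕b11⊕b13⊕b15 = 1⊕1⊕0⊕1⊕1⊕1⊕0⊕1 = 0
s2: b2⊕b3⊕b6⊕b7⊕b10⊕b11⊕b14⊕b15 = 1⊕1⊕0⊕1⊕0⊕1⊕0⊕1 = 1
s4: b4⊕b5⊕b6⊕b7⊕b12⊕b13⊕b14⊕b15 = 0⊕0⊕0⊕1⊕1⊕0⊕0⊕1 = 1
s8: b8⊕b9⊕b10⊕b11⊕b12⊕b13⊕b14⊕b15 = 0⊕1⊕0⊕1⊕1⊕0⊕0⊕1 = 0
Syndrome (s8...s1) = 0110 → position 6.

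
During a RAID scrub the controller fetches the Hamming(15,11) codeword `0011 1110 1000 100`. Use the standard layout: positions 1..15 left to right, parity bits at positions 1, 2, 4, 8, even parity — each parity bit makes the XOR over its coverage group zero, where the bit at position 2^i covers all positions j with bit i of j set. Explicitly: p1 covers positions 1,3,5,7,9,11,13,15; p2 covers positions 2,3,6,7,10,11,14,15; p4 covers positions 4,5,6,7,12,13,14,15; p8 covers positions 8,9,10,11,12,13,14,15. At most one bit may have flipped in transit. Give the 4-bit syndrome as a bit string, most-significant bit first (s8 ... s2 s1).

s1: b1⊕b3⊕b5⊕b7⊕b9⊕b11⊕b13⊕b15 = 0⊕1⊕1⊕1⊕1⊕0⊕1⊕0 = 1
s2: b2⊕b3⊕b6⊕b7⊕b10⊕b11⊕b14⊕b15 = 0⊕1⊕1⊕1⊕0⊕0⊕0⊕0 = 1
s4: b4⊕b5⊕b6⊕b7⊕b12⊕b13⊕b14⊕b15 = 1⊕1⊕1⊕1⊕0⊕1⊕0⊕0 = 1
s8: b8⊕b9⊕b10⊕b11⊕b12⊕b13⊕b14⊕b15 = 0⊕1⊕0⊕0⊕0⊕1⊕0⊕0 = 0
Syndrome (s8...s1) = 0111 → position 7.

0111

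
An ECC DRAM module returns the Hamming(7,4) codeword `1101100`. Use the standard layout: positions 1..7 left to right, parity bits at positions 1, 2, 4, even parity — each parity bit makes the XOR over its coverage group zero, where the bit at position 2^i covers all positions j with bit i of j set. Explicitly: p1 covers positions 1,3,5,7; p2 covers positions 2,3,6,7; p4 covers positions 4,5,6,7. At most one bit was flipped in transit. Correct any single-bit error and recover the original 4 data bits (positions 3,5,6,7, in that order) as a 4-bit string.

s1: b1⊕b3⊕b5⊕b7 = 1⊕0⊕1⊕0 = 0
s2: b2⊕b3⊕b6⊕b7 = 1⊕0⊕0⊕0 = 1
s4: b4⊕b5⊕b6⊕b7 = 1⊕1⊕0⊕0 = 0
Syndrome (s4...s1) = 010 → position 2.
Flip bit 2: corrected codeword = 1001100
Data bits at positions 3,5,6,7: 0100

0100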